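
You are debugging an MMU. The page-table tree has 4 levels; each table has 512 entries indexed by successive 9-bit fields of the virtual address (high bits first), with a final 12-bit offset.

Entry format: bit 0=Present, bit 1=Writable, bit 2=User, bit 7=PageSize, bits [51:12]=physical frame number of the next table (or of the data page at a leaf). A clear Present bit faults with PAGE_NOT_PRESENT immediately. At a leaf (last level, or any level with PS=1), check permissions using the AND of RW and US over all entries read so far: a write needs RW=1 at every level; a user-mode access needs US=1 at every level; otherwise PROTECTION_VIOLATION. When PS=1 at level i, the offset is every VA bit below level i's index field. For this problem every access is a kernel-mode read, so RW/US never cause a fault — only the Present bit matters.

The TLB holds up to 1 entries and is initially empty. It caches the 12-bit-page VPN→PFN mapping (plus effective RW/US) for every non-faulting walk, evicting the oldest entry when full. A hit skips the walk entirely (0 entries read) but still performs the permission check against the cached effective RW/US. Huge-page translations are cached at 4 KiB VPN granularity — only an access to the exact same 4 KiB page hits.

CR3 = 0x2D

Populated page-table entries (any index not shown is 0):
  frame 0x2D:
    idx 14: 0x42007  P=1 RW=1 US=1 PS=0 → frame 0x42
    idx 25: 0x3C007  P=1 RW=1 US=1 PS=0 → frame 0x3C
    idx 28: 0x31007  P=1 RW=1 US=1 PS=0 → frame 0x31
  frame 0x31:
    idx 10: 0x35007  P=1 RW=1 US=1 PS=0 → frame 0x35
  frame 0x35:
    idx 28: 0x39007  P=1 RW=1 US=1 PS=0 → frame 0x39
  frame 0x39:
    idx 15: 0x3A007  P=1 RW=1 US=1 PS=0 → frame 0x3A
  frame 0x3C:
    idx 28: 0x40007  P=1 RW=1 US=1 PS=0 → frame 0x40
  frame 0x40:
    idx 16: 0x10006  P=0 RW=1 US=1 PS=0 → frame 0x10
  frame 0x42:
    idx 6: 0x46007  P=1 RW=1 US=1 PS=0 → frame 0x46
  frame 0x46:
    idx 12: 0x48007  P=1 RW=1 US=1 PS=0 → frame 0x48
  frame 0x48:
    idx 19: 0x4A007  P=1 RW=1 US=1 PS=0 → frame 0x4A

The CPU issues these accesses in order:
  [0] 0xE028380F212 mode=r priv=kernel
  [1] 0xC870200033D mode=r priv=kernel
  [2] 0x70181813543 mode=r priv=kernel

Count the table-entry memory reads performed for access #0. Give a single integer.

Trace:
#0 VA=0xE028380F212 (r,kernel):
  L0: frame=0x2D idx=28 entry=0x31007 [P=1 RW=1 US=1 PS=0]
  L1: frame=0x31 idx=10 entry=0x35007 [P=1 RW=1 US=1 PS=0]
  L2: frame=0x35 idx=28 entry=0x39007 [P=1 RW=1 US=1 PS=0]
  L3: frame=0x39 idx=15 entry=0x3A007 [P=1 RW=1 US=1 PS=0]
  ✓ 0x3A212  — 4 lookups
#1 VA=0xC870200033D (r,kernel):
  L0: frame=0x2D idx=25 entry=0x3C007 [P=1 RW=1 US=1 PS=0]
  L1: frame=0x3C idx=28 entry=0x40007 [P=1 RW=1 US=1 PS=0]
  L2: frame=0x40 idx=16 entry=0x10006 [P=0 RW=1 US=1 PS=0]
  ✗ PAGE_NOT_PRESENT  [3 reads]
#2 VA=0x70181813543 (r,kernel):
  L0: frame=0x2D idx=14 entry=0x42007 [P=1 RW=1 US=1 PS=0]
  L1: frame=0x42 idx=6 entry=0x46007 [P=1 RW=1 US=1 PS=0]
  L2: frame=0x46 idx=12 entry=0x48007 [P=1 RW=1 US=1 PS=0]
  L3: frame=0x48 idx=19 entry=0x4A007 [P=1 RW=1 US=1 PS=0]
  ✓ 0x4A543  — 4 lookups

Entries read for #0: 4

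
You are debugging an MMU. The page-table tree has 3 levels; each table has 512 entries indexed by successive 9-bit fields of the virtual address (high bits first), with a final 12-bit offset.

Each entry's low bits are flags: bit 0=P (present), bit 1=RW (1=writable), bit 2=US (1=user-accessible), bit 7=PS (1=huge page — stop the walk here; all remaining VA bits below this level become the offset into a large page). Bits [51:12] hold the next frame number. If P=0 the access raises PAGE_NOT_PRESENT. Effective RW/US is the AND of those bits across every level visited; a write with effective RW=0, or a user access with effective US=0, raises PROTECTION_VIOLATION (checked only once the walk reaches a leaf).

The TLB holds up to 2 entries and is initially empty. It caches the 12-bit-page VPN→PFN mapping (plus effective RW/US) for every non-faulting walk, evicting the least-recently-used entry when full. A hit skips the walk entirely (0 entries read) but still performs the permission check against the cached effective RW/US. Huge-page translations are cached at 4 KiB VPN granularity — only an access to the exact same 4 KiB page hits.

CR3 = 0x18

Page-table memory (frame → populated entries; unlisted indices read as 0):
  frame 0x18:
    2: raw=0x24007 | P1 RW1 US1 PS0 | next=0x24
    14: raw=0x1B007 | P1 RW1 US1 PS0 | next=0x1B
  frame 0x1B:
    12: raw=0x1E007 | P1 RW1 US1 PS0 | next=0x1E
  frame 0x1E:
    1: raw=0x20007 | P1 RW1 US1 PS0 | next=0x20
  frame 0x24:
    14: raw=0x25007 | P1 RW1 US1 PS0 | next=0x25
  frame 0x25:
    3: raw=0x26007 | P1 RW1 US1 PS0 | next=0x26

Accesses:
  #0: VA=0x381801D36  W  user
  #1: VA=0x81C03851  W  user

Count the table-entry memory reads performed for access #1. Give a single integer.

Walk each access:
#0 VA=0x381801D36 (w,user):
  L0 @0x18[14] → 0x1B007  P=1,RW=1,US=1,PS=0
  L1 @0x1B[12] → 0x1E007  P=1,RW=1,US=1,PS=0
  L2 @0x1E[1] → 0x20007  P=1,RW=1,US=1,PS=0
  ✓ 0x20D36  — 3 lookups
#1 VA=0x81C03851 (w,user):
  L0 @0x18[2] → 0x24007  P=1,RW=1,US=1,PS=0
  L1 @0x24[14] → 0x25007  P=1,RW=1,US=1,PS=0
  L2 @0x25[3] → 0x26007  P=1,RW=1,US=1,PS=0
  ✓ 0x26851  — 3 lookups

Entries read for #1: 3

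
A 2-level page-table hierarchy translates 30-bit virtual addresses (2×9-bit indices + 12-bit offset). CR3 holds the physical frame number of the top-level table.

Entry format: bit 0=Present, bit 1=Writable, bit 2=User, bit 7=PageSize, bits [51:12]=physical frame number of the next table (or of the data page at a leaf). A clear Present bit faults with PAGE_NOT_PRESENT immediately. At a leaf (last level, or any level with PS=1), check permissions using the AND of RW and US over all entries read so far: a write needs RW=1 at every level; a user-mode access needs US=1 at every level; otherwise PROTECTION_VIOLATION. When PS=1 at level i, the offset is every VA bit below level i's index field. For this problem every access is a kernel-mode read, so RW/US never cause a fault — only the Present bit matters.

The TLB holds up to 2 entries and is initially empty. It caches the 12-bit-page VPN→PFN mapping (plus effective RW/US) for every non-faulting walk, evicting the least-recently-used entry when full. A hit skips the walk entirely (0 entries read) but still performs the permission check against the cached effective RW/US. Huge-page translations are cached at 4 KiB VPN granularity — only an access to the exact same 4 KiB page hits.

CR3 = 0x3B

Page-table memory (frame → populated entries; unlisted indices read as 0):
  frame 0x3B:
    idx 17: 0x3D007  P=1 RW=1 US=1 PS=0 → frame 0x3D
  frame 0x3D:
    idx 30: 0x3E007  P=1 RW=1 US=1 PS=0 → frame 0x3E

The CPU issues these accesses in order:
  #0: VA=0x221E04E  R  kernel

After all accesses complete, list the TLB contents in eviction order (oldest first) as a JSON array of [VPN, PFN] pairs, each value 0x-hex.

Per-access translation:
#0 VA=0x221E04E (r,kernel):
  L0: frame=0x3B idx=17 entry=0x3D007 [P=1 RW=1 US=1 PS=0]
  L1: frame=0x3D idx=30 entry=0x3E007 [P=1 RW=1 US=1 PS=0]
  ⇒ phys 0x3E04E  [2 reads]

TLB: [["0x221E", "0x3E"]]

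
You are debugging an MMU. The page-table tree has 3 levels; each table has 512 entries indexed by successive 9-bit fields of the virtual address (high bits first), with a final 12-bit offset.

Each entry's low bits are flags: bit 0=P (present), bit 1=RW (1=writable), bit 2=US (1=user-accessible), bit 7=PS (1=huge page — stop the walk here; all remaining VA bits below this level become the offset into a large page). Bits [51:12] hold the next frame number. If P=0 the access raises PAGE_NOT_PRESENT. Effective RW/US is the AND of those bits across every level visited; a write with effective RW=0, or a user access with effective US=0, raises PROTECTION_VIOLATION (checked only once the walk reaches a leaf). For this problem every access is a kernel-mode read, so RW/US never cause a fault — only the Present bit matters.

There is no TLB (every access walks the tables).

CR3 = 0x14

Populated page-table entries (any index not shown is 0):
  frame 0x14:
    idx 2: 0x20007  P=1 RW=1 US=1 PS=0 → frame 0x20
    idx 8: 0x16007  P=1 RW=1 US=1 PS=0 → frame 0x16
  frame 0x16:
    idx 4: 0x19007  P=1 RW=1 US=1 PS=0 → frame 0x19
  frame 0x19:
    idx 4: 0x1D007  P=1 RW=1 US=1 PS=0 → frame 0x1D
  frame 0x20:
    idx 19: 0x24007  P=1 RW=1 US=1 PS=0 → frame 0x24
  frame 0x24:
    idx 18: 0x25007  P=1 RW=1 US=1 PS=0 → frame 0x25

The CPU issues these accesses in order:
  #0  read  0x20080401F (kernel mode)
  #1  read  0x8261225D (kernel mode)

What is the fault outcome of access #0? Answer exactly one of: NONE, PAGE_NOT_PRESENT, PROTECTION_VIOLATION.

Walk each access:
#0 VA=0x20080401F (r,kernel):
  L0 @0x14[8] → 0x16007  P=1,RW=1,US=1,PS=0
  L1 @0x16[4] → 0x19007  P=1,RW=1,US=1,PS=0
  L2 @0x19[4] → 0x1D007  P=1,RW=1,US=1,PS=0
  ✓ 0x1D01F  — 3 lookups
#1 VA=0x8261225D (r,kernel):
  L0 @0x14[2] → 0x20007  P=1,RW=1,US=1,PS=0
  L1 @0x20[19] → 0x24007  P=1,RW=1,US=1,PS=0
  L2 @0x24[18] → 0x25007  P=1,RW=1,US=1,PS=0
  ✓ 0x2525D  — 3 lookups

Access #0 fault: NONE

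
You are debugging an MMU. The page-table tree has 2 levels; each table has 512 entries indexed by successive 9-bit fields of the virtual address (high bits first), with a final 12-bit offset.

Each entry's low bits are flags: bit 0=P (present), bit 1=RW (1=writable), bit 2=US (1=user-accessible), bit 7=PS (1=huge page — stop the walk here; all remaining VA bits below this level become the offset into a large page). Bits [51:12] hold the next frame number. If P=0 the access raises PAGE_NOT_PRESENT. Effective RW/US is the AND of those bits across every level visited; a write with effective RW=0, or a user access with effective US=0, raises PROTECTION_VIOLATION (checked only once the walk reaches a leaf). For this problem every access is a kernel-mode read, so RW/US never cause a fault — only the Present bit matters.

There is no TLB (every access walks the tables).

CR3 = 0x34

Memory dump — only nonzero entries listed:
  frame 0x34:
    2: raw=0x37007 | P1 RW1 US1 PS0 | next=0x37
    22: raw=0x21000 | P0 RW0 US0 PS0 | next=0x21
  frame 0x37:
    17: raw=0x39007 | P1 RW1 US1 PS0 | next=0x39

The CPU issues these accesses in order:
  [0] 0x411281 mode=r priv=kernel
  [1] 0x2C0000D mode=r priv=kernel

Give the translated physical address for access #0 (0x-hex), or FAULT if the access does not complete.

Trace:
#0 VA=0x411281 (r,kernel):
  lvl0: tbl 0x34, slot 2 ⇒ 0x37007 (P1/RW1/US1/PS0)
  lvl1: tbl 0x37, slot 17 ⇒ 0x39007 (P1/RW1/US1/PS0)
  → PA=0x39281  (2 entries read)
#1 VA=0x2C0000D (r,kernel):
  lvl0: tbl 0x34, slot 22 ⇒ 0x21000 (P0/RW0/US0/PS0)
  ✗ PAGE_NOT_PRESENT  [1 reads]

Access #0 PA: 0x39281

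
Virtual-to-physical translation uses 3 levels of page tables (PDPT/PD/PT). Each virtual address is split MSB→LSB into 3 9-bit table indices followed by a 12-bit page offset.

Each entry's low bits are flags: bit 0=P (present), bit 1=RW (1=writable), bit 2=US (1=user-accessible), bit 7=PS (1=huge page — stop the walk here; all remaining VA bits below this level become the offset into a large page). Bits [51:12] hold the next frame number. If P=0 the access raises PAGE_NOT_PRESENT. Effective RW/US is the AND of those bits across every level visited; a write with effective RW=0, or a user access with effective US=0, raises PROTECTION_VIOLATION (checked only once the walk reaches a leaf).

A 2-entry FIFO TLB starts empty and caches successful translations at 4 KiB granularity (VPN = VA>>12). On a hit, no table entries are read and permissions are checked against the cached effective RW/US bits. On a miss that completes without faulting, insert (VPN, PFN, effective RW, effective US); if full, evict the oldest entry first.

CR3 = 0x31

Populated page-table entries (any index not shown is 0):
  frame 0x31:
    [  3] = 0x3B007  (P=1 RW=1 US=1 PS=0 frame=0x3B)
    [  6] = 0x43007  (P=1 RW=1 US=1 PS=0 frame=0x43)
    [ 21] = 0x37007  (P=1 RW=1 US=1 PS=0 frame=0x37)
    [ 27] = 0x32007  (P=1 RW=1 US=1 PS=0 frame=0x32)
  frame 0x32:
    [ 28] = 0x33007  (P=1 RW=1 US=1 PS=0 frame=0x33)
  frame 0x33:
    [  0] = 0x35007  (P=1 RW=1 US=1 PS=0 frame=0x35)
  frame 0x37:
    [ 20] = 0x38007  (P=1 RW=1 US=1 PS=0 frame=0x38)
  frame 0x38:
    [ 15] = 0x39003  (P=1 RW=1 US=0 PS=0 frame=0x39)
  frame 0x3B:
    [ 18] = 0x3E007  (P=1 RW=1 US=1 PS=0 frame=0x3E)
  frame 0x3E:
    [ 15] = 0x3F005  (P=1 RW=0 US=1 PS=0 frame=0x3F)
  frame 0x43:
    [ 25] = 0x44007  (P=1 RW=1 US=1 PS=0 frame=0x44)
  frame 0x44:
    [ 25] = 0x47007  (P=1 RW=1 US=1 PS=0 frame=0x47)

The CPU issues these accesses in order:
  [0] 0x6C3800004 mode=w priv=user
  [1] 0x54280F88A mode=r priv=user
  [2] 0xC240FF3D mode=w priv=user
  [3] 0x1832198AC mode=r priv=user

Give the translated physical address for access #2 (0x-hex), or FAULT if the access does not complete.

Per-access translation:
#0 VA=0x6C3800004 (w,user):
  L0 @0x31[27] → 0x32007  P=1,RW=1,US=1,PS=0
  L1 @0x32[28] → 0x33007  P=1,RW=1,US=1,PS=0
  L2 @0x33[0] → 0x35007  P=1,RW=1,US=1,PS=0
  → PA=0x35004  (3 entries read)
#1 VA=0x54280F88A (r,user):
  L0 @0x31[21] → 0x37007  P=1,RW=1,US=1,PS=0
  L1 @0x37[20] → 0x38007  P=1,RW=1,US=1,PS=0
  L2 @0x38[15] → 0x39003  P=1,RW=1,US=0,PS=0
  ⇒ fault: PROTECTION_VIOLATION  — 3 lookups
#2 VA=0xC240FF3D (w,user):
  L0 @0x31[3] → 0x3B007  P=1,RW=1,US=1,PS=0
  L1 @0x3B[18] → 0x3E007  P=1,RW=1,US=1,PS=0
  L2 @0x3E[15] → 0x3F005  P=1,RW=0,US=1,PS=0
  ⇒ fault: PROTECTION_VIOLATION  — 3 lookups
#3 VA=0x1832198AC (r,user):
  L0 @0x31[6] → 0x43007  P=1,RW=1,US=1,PS=0
  L1 @0x43[25] → 0x44007  P=1,RW=1,US=1,PS=0
  L2 @0x44[25] → 0x47007  P=1,RW=1,US=1,PS=0
  → PA=0x478AC  (3 entries read)

Access #2 PA: FAULT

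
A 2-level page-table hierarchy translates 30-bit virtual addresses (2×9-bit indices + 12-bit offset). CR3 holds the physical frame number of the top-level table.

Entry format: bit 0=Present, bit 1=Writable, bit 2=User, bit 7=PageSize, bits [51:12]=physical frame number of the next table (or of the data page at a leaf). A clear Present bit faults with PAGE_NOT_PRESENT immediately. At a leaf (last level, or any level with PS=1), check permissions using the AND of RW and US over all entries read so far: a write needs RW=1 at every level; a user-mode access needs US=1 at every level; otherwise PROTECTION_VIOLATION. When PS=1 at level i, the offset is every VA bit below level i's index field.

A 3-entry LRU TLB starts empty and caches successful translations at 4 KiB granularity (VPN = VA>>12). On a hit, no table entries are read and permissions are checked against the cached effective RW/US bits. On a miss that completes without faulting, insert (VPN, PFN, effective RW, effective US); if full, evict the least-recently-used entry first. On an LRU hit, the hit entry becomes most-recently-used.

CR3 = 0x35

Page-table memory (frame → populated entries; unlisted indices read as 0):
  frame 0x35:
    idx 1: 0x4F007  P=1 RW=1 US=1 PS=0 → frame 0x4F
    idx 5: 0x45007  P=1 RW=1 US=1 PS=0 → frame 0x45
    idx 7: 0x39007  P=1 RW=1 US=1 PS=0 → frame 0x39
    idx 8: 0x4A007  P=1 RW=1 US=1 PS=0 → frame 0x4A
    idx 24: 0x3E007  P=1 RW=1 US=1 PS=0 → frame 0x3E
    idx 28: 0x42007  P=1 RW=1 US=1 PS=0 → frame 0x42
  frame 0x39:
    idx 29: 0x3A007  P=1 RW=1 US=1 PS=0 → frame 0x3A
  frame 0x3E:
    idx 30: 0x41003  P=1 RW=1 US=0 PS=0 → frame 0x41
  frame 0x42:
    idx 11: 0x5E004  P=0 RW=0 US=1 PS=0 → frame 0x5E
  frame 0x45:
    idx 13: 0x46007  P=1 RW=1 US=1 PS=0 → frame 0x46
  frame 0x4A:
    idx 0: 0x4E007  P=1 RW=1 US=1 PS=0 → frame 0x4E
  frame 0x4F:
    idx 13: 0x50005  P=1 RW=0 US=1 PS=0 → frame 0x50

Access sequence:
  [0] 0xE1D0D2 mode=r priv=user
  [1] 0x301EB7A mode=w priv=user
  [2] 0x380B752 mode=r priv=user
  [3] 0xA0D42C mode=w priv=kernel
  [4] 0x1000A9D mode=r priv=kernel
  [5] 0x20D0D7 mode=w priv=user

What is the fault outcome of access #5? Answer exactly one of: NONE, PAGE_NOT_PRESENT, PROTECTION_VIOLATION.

Trace:
#0 VA=0xE1D0D2 (r,user):
  L0: frame=0x35 idx=7 entry=0x39007 [P=1 RW=1 US=1 PS=0]
  L1: frame=0x39 idx=29 entry=0x3A007 [P=1 RW=1 US=1 PS=0]
  → PA=0x3A0D2  (2 entries read)
#1 VA=0x301EB7A (w,user):
  L0: frame=0x35 idx=24 entry=0x3E007 [P=1 RW=1 US=1 PS=0]
  L1: frame=0x3E idx=30 entry=0x41003 [P=1 RW=1 US=0 PS=0]
  ⇒ fault: PROTECTION_VIOLATION  — 2 lookups
#2 VA=0x380B752 (r,user):
  L0: frame=0x35 idx=28 entry=0x42007 [P=1 RW=1 US=1 PS=0]
  L1: frame=0x42 idx=11 entry=0x5E004 [P=0 RW=0 US=1 PS=0]
  ⇒ fault: PAGE_NOT_PRESENT  — 2 lookups
#3 VA=0xA0D42C (w,kernel):
  L0: frame=0x35 idx=5 entry=0x45007 [P=1 RW=1 US=1 PS=0]
  L1: frame=0x45 idx=13 entry=0x46007 [P=1 RW=1 US=1 PS=0]
  → PA=0x4642C  (2 entries read)
#4 VA=0x1000A9D (r,kernel):
  L0: frame=0x35 idx=8 entry=0x4A007 [P=1 RW=1 US=1 PS=0]
  L1: frame=0x4A idx=0 entry=0x4E007 [P=1 RW=1 US=1 PS=0]
  → PA=0x4EA9D  (2 entries read)
#5 VA=0x20D0D7 (w,user):
  L0: frame=0x35 idx=1 entry=0x4F007 [P=1 RW=1 US=1 PS=0]
  L1: frame=0x4F idx=13 entry=0x50005 [P=1 RW=0 US=1 PS=0]
  ⇒ fault: PROTECTION_VIOLATION  — 2 lookups

Access #5 fault: PROTECTION_VIOLATION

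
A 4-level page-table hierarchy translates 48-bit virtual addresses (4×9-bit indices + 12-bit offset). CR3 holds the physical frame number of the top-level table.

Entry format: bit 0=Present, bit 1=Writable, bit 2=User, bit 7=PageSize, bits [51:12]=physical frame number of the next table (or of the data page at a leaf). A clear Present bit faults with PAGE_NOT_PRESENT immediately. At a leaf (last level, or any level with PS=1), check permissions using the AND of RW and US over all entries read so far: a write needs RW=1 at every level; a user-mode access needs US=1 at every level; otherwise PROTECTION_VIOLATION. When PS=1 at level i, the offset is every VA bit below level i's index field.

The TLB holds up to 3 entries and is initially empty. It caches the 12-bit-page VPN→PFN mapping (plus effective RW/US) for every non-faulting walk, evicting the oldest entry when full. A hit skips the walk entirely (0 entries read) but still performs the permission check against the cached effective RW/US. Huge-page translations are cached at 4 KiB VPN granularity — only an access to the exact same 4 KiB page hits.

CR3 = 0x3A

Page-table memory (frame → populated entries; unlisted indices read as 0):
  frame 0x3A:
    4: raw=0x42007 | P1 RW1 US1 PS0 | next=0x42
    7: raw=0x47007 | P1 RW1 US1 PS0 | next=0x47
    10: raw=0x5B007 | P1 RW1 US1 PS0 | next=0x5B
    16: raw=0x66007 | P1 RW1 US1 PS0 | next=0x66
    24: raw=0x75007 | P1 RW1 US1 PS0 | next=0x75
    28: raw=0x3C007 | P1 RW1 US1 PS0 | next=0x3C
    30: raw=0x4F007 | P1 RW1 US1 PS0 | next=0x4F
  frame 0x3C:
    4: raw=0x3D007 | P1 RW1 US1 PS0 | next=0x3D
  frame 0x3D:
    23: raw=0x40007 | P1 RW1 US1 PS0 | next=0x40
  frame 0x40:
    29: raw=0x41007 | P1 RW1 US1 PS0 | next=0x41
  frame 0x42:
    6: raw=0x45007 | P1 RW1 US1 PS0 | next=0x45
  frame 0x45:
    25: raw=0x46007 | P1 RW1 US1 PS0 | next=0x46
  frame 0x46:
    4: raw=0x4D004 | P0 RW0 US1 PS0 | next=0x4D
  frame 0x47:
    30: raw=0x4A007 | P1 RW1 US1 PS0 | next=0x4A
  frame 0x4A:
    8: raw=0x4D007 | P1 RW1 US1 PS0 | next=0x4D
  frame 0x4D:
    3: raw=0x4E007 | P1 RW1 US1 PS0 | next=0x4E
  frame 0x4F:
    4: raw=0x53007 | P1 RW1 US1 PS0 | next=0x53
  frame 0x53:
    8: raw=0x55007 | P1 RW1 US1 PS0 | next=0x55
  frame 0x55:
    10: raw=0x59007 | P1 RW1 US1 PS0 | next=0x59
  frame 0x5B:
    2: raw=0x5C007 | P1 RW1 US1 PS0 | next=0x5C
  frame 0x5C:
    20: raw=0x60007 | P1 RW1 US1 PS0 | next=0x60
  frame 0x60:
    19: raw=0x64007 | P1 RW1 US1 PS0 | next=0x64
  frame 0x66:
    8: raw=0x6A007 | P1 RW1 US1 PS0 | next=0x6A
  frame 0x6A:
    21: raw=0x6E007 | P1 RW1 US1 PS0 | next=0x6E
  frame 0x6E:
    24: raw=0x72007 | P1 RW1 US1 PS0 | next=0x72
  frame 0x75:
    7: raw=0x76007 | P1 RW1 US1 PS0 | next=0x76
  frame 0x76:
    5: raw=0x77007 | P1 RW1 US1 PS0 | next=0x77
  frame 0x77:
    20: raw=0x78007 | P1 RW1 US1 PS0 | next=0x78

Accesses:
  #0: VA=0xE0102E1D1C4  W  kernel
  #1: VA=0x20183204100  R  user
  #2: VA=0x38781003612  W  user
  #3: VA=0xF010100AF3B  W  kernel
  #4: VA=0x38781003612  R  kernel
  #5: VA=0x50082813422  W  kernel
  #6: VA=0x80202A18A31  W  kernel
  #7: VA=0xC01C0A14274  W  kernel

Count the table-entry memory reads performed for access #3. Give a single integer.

Walk each access:
#0 VA=0xE0102E1D1C4 (w,kernel):
  [0] read 0x3A idx=28: raw=0x3C007 flags P=1 W=1 U=1 S=0
  [1] read 0x3C idx=4: raw=0x3D007 flags P=1 W=1 U=1 S=0
  [2] read 0x3D idx=23: raw=0x40007 flags P=1 W=1 U=1 S=0
  [3] read 0x40 idx=29: raw=0x41007 flags P=1 W=1 U=1 S=0
  ⇒ phys 0x411C4  [4 reads]
#1 VA=0x20183204100 (r,user):
  [0] read 0x3A idx=4: raw=0x42007 flags P=1 W=1 U=1 S=0
  [1] read 0x42 idx=6: raw=0x45007 flags P=1 W=1 U=1 S=0
  [2] read 0x45 idx=25: raw=0x46007 flags P=1 W=1 U=1 S=0
  [3] read 0x46 idx=4: raw=0x4D004 flags P=0 W=0 U=1 S=0
  ✗ PAGE_NOT_PRESENT  [4 reads]
#2 VA=0x38781003612 (w,user):
  [0] read 0x3A idx=7: raw=0x47007 flags P=1 W=1 U=1 S=0
  [1] read 0x47 idx=30: raw=0x4A007 flags P=1 W=1 U=1 S=0
  [2] read 0x4A idx=8: raw=0x4D007 flags P=1 W=1 U=1 S=0
  [3] read 0x4D idx=3: raw=0x4E007 flags P=1 W=1 U=1 S=0
  ⇒ phys 0x4E612  [4 reads]
#3 VA=0xF010100AF3B (w,kernel):
  [0] read 0x3A idx=30: raw=0x4F007 flags P=1 W=1 U=1 S=0
  [1] read 0x4F idx=4: raw=0x53007 flags P=1 W=1 U=1 S=0
  [2] read 0x53 idx=8: raw=0x55007 flags P=1 W=1 U=1 S=0
  [3] read 0x55 idx=10: raw=0x59007 flags P=1 W=1 U=1 S=0
  ⇒ phys 0x59F3B  [4 reads]
#4 VA=0x38781003612 (r,kernel):
  TLB hit vpn=0x38781003 → PA=0x4E612
#5 VA=0x50082813422 (w,kernel):
  [0] read 0x3A idx=10: raw=0x5B007 flags P=1 W=1 U=1 S=0
  [1] read 0x5B idx=2: raw=0x5C007 flags P=1 W=1 U=1 S=0
  [2] read 0x5C idx=20: raw=0x60007 flags P=1 W=1 U=1 S=0
  [3] read 0x60 idx=19: raw=0x64007 flags P=1 W=1 U=1 S=0
  ⇒ phys 0x64422  [4 reads]
#6 VA=0x80202A18A31 (w,kernel):
  [0] read 0x3A idx=16: raw=0x66007 flags P=1 W=1 U=1 S=0
  [1] read 0x66 idx=8: raw=0x6A007 flags P=1 W=1 U=1 S=0
  [2] read 0x6A idx=21: raw=0x6E007 flags P=1 W=1 U=1 S=0
  [3] read 0x6E idx=24: raw=0x72007 flags P=1 W=1 U=1 S=0
  ⇒ phys 0x72A31  [4 reads]
#7 VA=0xC01C0A14274 (w,kernel):
  [0] read 0x3A idx=24: raw=0x75007 flags P=1 W=1 U=1 S=0
  [1] read 0x75 idx=7: raw=0x76007 flags P=1 W=1 U=1 S=0
  [2] read 0x76 idx=5: raw=0x77007 flags P=1 W=1 U=1 S=0
  [3] read 0x77 idx=20: raw=0x78007 flags P=1 W=1 U=1 S=0
  ⇒ phys 0x78274  [4 reads]

Entries read for #3: 4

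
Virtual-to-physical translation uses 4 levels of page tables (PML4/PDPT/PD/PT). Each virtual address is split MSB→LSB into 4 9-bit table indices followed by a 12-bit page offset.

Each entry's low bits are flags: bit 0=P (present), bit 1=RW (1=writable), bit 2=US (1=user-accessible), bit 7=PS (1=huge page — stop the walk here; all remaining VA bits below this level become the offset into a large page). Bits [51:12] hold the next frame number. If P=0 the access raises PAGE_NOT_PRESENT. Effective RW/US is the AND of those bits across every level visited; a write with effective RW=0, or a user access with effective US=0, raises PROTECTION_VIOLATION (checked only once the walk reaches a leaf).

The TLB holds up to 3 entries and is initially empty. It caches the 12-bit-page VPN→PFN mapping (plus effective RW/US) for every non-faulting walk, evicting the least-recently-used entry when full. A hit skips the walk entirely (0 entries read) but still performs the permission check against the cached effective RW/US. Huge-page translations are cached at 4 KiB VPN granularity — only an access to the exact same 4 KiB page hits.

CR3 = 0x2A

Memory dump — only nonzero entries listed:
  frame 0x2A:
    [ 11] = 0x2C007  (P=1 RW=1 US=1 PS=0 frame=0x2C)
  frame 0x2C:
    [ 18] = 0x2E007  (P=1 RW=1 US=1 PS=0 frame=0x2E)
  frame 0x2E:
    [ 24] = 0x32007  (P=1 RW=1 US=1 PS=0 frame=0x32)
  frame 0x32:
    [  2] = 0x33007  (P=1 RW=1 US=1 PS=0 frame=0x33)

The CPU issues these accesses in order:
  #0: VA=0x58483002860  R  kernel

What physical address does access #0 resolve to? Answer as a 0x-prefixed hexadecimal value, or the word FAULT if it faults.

Walk each access:
#0 VA=0x58483002860 (r,kernel):
  [0] read 0x2A idx=11: raw=0x2C007 flags P=1 W=1 U=1 S=0
  [1] read 0x2C idx=18: raw=0x2E007 flags P=1 W=1 U=1 S=0
  [2] read 0x2E idx=24: raw=0x32007 flags P=1 W=1 U=1 S=0
  [3] read 0x32 idx=2: raw=0x33007 flags P=1 W=1 U=1 S=0
  ⇒ phys 0x33860  [4 reads]

Access #0 PA: 0x33860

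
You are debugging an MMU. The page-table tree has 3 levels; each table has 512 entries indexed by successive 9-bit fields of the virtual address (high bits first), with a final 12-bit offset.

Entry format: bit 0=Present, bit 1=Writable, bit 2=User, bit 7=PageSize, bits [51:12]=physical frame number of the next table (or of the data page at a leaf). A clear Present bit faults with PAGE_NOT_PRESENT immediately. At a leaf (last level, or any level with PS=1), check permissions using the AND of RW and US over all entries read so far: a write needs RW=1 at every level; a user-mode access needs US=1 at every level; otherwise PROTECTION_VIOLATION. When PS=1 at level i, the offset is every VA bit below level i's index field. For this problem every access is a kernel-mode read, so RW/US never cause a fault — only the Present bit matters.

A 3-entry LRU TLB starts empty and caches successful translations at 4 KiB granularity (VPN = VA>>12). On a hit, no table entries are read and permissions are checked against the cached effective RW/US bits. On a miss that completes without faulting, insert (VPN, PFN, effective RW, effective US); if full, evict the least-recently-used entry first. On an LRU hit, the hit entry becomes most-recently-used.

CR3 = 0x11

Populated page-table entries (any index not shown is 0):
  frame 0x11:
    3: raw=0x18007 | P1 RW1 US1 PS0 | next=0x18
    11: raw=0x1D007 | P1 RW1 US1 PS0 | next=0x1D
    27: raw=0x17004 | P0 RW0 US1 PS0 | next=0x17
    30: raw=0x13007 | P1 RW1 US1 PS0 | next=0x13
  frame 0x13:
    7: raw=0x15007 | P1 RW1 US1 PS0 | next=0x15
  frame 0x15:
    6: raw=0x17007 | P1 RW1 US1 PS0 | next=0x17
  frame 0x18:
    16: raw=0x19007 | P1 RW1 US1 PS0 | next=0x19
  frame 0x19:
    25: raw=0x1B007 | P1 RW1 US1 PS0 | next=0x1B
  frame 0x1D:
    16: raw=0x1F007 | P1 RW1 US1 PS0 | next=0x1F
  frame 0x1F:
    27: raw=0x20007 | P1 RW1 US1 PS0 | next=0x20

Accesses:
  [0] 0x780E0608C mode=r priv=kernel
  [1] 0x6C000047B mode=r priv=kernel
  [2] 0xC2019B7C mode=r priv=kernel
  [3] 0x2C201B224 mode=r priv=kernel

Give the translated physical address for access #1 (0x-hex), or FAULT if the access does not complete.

Trace:
#0 VA=0x780E0608C (r,kernel):
  L0: frame=0x11 idx=30 entry=0x13007 [P=1 RW=1 US=1 PS=0]
  L1: frame=0x13 idx=7 entry=0x15007 [P=1 RW=1 US=1 PS=0]
  L2: frame=0x15 idx=6 entry=0x17007 [P=1 RW=1 US=1 PS=0]
  ⇒ phys 0x1708C  [3 reads]
#1 VA=0x6C000047B (r,kernel):
  L0: frame=0x11 idx=27 entry=0x17004 [P=0 RW=0 US=1 PS=0]
  ⇒ fault: PAGE_NOT_PRESENT  — 1 lookups
#2 VA=0xC2019B7C (r,kernel):
  L0: frame=0x11 idx=3 entry=0x18007 [P=1 RW=1 US=1 PS=0]
  L1: frame=0x18 idx=16 entry=0x19007 [P=1 RW=1 US=1 PS=0]
  L2: frame=0x19 idx=25 entry=0x1B007 [P=1 RW=1 US=1 PS=0]
  ⇒ phys 0x1BB7C  [3 reads]
#3 VA=0x2C201B224 (r,kernel):
  L0: frame=0x11 idx=11 entry=0x1D007 [P=1 RW=1 US=1 PS=0]
  L1: frame=0x1D idx=16 entry=0x1F007 [P=1 RW=1 US=1 PS=0]
  L2: frame=0x1F idx=27 entry=0x20007 [P=1 RW=1 US=1 PS=0]
  ⇒ phys 0x20224  [3 reads]

Access #1 PA: FAULT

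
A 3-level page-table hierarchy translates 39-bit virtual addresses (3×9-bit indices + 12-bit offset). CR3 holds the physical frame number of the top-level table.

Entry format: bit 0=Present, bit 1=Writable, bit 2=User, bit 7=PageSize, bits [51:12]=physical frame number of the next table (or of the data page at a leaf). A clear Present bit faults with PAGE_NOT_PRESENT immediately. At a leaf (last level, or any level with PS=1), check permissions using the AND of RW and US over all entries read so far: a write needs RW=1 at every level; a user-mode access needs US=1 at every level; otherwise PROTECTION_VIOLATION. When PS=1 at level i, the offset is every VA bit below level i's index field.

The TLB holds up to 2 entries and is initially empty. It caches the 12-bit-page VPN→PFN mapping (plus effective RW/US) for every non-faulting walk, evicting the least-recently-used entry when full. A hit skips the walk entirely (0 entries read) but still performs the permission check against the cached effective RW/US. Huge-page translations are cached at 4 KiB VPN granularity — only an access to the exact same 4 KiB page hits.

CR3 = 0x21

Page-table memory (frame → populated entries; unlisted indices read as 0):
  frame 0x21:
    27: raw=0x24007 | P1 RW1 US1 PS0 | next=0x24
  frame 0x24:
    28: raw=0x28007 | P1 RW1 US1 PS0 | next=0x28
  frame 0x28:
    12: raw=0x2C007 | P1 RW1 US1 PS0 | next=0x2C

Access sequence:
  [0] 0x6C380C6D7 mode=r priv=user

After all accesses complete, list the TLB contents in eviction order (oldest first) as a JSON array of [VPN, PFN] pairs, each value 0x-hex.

Trace:
#0 VA=0x6C380C6D7 (r,user):
  L0 @0x21[27] → 0x24007  P=1,RW=1,US=1,PS=0
  L1 @0x24[28] → 0x28007  P=1,RW=1,US=1,PS=0
  L2 @0x28[12] → 0x2C007  P=1,RW=1,US=1,PS=0
  ✓ 0x2C6D7  — 3 lookups

TLB: [["0x6C380C", "0x2C"]]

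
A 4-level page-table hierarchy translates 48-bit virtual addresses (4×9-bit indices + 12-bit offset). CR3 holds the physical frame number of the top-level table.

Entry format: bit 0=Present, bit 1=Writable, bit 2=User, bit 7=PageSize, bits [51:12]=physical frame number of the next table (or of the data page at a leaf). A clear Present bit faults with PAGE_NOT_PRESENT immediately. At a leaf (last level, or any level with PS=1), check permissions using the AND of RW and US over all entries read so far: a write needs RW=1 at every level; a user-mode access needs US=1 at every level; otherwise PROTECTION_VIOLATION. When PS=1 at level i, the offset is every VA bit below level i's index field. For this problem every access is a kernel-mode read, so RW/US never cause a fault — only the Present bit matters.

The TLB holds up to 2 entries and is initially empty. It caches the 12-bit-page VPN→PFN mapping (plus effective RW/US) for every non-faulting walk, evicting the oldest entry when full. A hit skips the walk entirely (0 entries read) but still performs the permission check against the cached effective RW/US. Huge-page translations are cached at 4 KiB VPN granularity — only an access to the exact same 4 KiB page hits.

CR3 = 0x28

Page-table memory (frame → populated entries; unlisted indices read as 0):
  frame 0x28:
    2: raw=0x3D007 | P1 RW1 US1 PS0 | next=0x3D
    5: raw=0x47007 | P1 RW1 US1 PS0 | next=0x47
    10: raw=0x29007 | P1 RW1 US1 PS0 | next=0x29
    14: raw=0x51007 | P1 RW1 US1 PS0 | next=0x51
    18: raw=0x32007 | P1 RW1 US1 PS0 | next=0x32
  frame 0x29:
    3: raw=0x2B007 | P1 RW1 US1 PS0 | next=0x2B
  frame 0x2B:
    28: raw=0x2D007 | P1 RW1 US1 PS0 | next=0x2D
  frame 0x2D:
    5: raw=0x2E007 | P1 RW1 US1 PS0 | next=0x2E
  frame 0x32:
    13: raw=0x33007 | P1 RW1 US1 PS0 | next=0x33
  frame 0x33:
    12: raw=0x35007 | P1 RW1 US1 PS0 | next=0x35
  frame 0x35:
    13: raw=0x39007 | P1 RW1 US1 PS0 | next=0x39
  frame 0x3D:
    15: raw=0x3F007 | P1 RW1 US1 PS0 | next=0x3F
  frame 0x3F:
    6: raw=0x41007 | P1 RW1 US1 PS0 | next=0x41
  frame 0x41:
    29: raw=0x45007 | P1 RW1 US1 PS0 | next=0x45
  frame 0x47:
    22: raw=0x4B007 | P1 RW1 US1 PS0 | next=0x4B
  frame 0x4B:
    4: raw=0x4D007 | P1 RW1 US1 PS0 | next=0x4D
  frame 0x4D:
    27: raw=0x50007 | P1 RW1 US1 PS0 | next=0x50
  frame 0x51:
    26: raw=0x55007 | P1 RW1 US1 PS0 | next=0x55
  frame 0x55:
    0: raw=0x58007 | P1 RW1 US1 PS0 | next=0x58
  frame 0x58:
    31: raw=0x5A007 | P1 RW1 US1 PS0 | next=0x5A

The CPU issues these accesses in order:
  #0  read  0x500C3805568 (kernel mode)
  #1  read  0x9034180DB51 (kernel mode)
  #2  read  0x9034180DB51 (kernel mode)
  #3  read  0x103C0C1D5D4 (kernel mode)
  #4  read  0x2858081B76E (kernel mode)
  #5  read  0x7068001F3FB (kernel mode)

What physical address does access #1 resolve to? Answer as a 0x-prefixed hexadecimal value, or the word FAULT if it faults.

Per-access translation:
#0 VA=0x500C3805568 (r,kernel):
  L0 @0x28[10] → 0x29007  P=1,RW=1,US=1,PS=0
  L1 @0x29[3] → 0x2B007  P=1,RW=1,US=1,PS=0
  L2 @0x2B[28] → 0x2D007  P=1,RW=1,US=1,PS=0
  L3 @0x2D[5] → 0x2E007  P=1,RW=1,US=1,PS=0
  ⇒ phys 0x2E568  [4 reads]
#1 VA=0x9034180DB51 (r,kernel):
  L0 @0x28[18] → 0x32007  P=1,RW=1,US=1,PS=0
  L1 @0x32[13] → 0x33007  P=1,RW=1,US=1,PS=0
  L2 @0x33[12] → 0x35007  P=1,RW=1,US=1,PS=0
  L3 @0x35[13] → 0x39007  P=1,RW=1,US=1,PS=0
  ⇒ phys 0x39B51  [4 reads]
#2 VA=0x9034180DB51 (r,kernel):
  TLB hit vpn=0x9034180D → PA=0x39B51
#3 VA=0x103C0C1D5D4 (r,kernel):
  L0 @0x28[2] → 0x3D007  P=1,RW=1,US=1,PS=0
  L1 @0x3D[15] → 0x3F007  P=1,RW=1,US=1,PS=0
  L2 @0x3F[6] → 0x41007  P=1,RW=1,US=1,PS=0
  L3 @0x41[29] → 0x45007  P=1,RW=1,US=1,PS=0
  ⇒ phys 0x455D4  [4 reads]
#4 VA=0x2858081B76E (r,kernel):
  L0 @0x28[5] → 0x47007  P=1,RW=1,US=1,PS=0
  L1 @0x47[22] → 0x4B007  P=1,RW=1,US=1,PS=0
  L2 @0x4B[4] → 0x4D007  P=1,RW=1,US=1,PS=0
  L3 @0x4D[27] → 0x50007  P=1,RW=1,US=1,PS=0
  ⇒ phys 0x5076E  [4 reads]
#5 VA=0x7068001F3FB (r,kernel):
  L0 @0x28[14] → 0x51007  P=1,RW=1,US=1,PS=0
  L1 @0x51[26] → 0x55007  P=1,RW=1,US=1,PS=0
  L2 @0x55[0] → 0x58007  P=1,RW=1,US=1,PS=0
  L3 @0x58[31] → 0x5A007  P=1,RW=1,US=1,PS=0
  ⇒ phys 0x5A3FB  [4 reads]

Access #1 PA: 0x39B51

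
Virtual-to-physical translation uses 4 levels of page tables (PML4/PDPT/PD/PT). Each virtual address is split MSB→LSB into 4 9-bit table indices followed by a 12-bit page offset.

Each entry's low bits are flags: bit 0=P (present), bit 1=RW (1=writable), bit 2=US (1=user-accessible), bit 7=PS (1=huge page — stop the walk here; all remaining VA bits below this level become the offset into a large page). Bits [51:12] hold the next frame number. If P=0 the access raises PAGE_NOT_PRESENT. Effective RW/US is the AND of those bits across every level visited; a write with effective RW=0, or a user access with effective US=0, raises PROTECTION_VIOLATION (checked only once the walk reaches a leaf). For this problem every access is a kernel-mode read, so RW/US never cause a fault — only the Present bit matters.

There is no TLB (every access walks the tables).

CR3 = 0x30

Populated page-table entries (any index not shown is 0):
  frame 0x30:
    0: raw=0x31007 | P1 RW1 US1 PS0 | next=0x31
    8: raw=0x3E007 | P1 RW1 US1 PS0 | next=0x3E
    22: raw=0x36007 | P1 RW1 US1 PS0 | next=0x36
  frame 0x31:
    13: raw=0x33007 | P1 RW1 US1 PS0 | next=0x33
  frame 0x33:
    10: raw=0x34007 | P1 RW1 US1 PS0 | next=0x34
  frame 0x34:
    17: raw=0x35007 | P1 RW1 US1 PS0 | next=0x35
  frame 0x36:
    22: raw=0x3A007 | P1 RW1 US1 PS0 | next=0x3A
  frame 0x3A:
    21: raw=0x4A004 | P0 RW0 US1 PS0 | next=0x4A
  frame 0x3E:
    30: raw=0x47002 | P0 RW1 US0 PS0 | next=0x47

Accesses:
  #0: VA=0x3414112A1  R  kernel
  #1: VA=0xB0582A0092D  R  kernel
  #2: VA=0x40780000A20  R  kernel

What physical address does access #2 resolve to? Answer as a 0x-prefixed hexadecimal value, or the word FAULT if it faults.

Walk each access:
#0 VA=0x3414112A1 (r,kernel):
  [0] read 0x30 idx=0: raw=0x31007 flags P=1 W=1 U=1 S=0
  [1] read 0x31 idx=13: raw=0x33007 flags P=1 W=1 U=1 S=0
  [2] read 0x33 idx=10: raw=0x34007 flags P=1 W=1 U=1 S=0
  [3] read 0x34 idx=17: raw=0x35007 flags P=1 W=1 U=1 S=0
  ✓ 0x352A1  — 4 lookups
#1 VA=0xB0582A0092D (r,kernel):
  [0] read 0x30 idx=22: raw=0x36007 flags P=1 W=1 U=1 S=0
  [1] read 0x36 idx=22: raw=0x3A007 flags P=1 W=1 U=1 S=0
  [2] read 0x3A idx=21: raw=0x4A004 flags P=0 W=0 U=1 S=0
  → PAGE_NOT_PRESENT  (3 entries read)
#2 VA=0x40780000A20 (r,kernel):
  [0] read 0x30 idx=8: raw=0x3E007 flags P=1 W=1 U=1 S=0
  [1] read 0x3E idx=30: raw=0x47002 flags P=0 W=1 U=0 S=0
  → PAGE_NOT_PRESENT  (2 entries read)

Access #2 PA: FAULT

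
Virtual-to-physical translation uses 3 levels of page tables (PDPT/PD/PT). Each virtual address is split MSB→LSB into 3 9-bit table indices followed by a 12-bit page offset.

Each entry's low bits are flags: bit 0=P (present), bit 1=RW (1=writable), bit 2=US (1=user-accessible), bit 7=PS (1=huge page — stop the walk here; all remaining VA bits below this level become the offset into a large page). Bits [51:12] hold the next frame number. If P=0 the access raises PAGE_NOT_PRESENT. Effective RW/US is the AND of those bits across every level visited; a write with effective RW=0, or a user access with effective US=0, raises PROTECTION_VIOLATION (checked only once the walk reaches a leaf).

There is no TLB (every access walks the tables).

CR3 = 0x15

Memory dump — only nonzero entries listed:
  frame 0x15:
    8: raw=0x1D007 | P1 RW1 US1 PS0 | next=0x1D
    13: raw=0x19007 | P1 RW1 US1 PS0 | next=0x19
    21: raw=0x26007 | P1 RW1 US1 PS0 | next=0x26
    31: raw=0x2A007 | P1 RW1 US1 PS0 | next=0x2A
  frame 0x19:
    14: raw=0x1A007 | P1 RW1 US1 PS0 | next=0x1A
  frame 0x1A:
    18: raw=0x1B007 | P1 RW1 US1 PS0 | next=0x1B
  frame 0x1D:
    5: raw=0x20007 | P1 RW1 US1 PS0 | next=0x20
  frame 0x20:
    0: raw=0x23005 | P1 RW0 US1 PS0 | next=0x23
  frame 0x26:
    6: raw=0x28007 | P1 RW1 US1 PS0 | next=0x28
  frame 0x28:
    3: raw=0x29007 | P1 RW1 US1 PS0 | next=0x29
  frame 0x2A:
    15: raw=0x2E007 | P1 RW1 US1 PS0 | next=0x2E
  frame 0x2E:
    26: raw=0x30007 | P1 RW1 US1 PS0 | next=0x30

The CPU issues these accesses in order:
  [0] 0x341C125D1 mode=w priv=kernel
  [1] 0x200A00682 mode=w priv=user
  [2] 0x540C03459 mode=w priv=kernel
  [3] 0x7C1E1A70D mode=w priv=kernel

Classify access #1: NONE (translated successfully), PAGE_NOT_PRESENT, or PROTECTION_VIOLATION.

Trace:
#0 VA=0x341C125D1 (w,kernel):
  lvl0: tbl 0x15, slot 13 ⇒ 0x19007 (P1/RW1/US1/PS0)
  lvl1: tbl 0x19, slot 14 ⇒ 0x1A007 (P1/RW1/US1/PS0)
  lvl2: tbl 0x1A, slot 18 ⇒ 0x1B007 (P1/RW1/US1/PS0)
  ✓ 0x1B5D1  — 3 lookups
#1 VA=0x200A00682 (w,user):
  lvl0: tbl 0x15, slot 8 ⇒ 0x1D007 (P1/RW1/US1/PS0)
  lvl1: tbl 0x1D, slot 5 ⇒ 0x20007 (P1/RW1/US1/PS0)
  lvl2: tbl 0x20, slot 0 ⇒ 0x23005 (P1/RW0/US1/PS0)
  → PROTECTION_VIOLATION  (3 entries read)
#2 VA=0x540C03459 (w,kernel):
  lvl0: tbl 0x15, slot 21 ⇒ 0x26007 (P1/RW1/US1/PS0)
  lvl1: tbl 0x26, slot 6 ⇒ 0x28007 (P1/RW1/US1/PS0)
  lvl2: tbl 0x28, slot 3 ⇒ 0x29007 (P1/RW1/US1/PS0)
  ✓ 0x29459  — 3 lookups
#3 VA=0x7C1E1A70D (w,kernel):
  lvl0: tbl 0x15, slot 31 ⇒ 0x2A007 (P1/RW1/US1/PS0)
  lvl1: tbl 0x2A, slot 15 ⇒ 0x2E007 (P1/RW1/US1/PS0)
  lvl2: tbl 0x2E, slot 26 ⇒ 0x30007 (P1/RW1/US1/PS0)
  ✓ 0x3070D  — 3 lookups

Access #1 fault: PROTECTION_VIOLATION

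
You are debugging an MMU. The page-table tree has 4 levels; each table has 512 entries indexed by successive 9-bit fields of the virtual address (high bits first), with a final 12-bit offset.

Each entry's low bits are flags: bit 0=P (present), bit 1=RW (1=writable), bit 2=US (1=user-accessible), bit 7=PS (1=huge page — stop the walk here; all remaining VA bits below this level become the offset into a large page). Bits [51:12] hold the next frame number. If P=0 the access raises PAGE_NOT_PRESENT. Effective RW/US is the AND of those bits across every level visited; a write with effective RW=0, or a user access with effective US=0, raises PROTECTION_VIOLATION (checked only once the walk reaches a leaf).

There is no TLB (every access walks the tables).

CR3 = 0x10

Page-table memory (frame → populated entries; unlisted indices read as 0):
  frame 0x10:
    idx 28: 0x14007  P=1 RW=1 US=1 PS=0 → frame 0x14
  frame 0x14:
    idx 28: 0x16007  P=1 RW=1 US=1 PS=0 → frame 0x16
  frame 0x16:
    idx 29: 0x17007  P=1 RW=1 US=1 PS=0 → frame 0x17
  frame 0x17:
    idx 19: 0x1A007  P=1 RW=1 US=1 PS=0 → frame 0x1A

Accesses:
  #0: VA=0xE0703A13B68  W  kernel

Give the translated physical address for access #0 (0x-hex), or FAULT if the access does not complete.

Trace:
#0 VA=0xE0703A13B68 (w,kernel):
  L0: frame=0x10 idx=28 entry=0x14007 [P=1 RW=1 US=1 PS=0]
  L1: frame=0x14 idx=28 entry=0x16007 [P=1 RW=1 US=1 PS=0]
  L2: frame=0x16 idx=29 entry=0x17007 [P=1 RW=1 US=1 PS=0]
  L3: frame=0x17 idx=19 entry=0x1A007 [P=1 RW=1 US=1 PS=0]
  ✓ 0x1AB68  — 4 lookups

Access #0 PA: 0x1AB68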